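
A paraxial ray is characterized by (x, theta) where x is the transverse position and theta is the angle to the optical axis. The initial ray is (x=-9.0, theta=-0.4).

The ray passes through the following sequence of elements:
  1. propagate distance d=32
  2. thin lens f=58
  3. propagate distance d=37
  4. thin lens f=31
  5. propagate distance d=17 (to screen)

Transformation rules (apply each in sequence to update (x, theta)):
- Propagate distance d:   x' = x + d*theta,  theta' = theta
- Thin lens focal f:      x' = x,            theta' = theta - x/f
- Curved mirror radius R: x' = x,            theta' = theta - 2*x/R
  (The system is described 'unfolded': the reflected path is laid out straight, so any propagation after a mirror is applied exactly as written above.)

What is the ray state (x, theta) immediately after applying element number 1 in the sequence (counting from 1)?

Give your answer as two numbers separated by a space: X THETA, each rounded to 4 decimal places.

Initial: x=-9.0000 theta=-0.4000
After 1 (propagate distance d=32): x=-21.8000 theta=-0.4000
Rounded to 4 decimal places: x = -21.8000, theta = -0.4000

Answer: -21.8000 -0.4000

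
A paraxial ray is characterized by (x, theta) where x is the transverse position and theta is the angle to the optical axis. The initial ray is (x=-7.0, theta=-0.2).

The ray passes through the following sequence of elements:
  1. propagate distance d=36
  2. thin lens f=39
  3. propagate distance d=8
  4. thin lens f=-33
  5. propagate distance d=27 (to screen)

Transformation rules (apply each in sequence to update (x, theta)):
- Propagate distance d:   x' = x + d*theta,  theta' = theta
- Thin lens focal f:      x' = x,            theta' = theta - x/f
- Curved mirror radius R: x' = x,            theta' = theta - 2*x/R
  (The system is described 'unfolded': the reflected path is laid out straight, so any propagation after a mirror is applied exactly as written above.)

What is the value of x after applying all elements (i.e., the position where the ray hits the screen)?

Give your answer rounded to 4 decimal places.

Initial: x=-7.0000 theta=-0.2000
After 1 (propagate distance d=36): x=-14.2000 theta=-0.2000
After 2 (thin lens f=39): x=-14.2000 theta=32/195 (≈0.1641)
After 3 (propagate distance d=8): x=-2513/195 (≈-12.8872) theta=32/195 (≈0.1641)
After 4 (thin lens f=-33): x=-2513/195 (≈-12.8872) theta=-1457/6435 (≈-0.2264)
After 5 (propagate distance d=27 (to screen)): x=-40756/2145 (≈-19.0005) theta=-1457/6435 (≈-0.2264)
Rounded to 4 decimal places: x = -19.0005

Answer: -19.0005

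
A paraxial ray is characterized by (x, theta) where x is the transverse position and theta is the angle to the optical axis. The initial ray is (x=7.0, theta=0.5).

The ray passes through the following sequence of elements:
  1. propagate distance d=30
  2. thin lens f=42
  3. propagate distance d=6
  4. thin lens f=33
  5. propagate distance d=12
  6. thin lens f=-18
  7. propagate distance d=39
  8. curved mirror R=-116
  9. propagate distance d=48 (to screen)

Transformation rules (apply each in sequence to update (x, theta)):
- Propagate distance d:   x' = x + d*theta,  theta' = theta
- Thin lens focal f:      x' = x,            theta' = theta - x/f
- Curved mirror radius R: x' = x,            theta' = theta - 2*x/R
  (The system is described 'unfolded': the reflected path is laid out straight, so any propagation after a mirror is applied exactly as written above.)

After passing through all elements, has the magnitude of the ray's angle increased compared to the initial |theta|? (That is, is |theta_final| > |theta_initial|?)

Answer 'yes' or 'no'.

Initial: x=7.0000 theta=0.5000
After 1 (propagate distance d=30): x=22.0000 theta=0.5000
After 2 (thin lens f=42): x=22.0000 theta=-1/42 (≈-0.0238)
After 3 (propagate distance d=6): x=153/7 (≈21.8571) theta=-1/42 (≈-0.0238)
After 4 (thin lens f=33): x=153/7 (≈21.8571) theta=-317/462 (≈-0.6861)
After 5 (propagate distance d=12): x=1049/77 (≈13.6234) theta=-317/462 (≈-0.6861)
After 6 (thin lens f=-18): x=1049/77 (≈13.6234) theta=7/99 (≈0.0707)
After 7 (propagate distance d=39): x=344/21 (≈16.3810) theta=7/99 (≈0.0707)
After 8 (curved mirror R=-116): x=344/21 (≈16.3810) theta=7097/20097 (≈0.3531)
After 9 (propagate distance d=48 (to screen)): x=223288/6699 (≈33.3315) theta=7097/20097 (≈0.3531)
|theta_initial|=0.5000 |theta_final|=7097/20097 (≈0.3531) -> not increased

Answer: no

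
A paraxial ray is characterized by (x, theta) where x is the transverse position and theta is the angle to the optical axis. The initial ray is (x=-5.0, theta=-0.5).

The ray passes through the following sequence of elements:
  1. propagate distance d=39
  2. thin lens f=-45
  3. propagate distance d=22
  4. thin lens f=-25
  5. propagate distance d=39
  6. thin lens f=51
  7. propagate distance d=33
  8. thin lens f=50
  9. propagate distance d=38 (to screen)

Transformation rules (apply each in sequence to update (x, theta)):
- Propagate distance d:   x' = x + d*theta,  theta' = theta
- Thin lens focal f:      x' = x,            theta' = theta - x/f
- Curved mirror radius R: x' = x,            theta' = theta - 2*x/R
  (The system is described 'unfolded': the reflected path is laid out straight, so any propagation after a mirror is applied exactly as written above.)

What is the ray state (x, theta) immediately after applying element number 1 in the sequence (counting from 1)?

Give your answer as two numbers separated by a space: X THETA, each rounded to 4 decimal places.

Answer: -24.5000 -0.5000

Derivation:
Initial: x=-5.0000 theta=-0.5000
After 1 (propagate distance d=39): x=-24.5000 theta=-0.5000
Rounded to 4 decimal places: x = -24.5000, theta = -0.5000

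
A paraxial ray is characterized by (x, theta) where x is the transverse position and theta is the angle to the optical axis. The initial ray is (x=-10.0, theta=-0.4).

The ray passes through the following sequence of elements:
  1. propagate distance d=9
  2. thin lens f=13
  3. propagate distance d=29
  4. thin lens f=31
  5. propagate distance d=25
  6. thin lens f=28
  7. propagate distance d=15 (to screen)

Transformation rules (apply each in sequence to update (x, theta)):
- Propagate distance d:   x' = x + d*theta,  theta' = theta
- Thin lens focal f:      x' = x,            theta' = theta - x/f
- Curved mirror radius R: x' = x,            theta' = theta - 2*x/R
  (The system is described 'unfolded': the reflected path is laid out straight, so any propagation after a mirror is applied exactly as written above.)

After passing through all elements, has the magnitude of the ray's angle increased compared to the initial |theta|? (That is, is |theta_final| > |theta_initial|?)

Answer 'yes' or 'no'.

Initial: x=-10.0000 theta=-0.4000
After 1 (propagate distance d=9): x=-13.6000 theta=-0.4000
After 2 (thin lens f=13): x=-13.6000 theta=42/65 (≈0.6462)
After 3 (propagate distance d=29): x=334/65 (≈5.1385) theta=42/65 (≈0.6462)
After 4 (thin lens f=31): x=334/65 (≈5.1385) theta=968/2015 (≈0.4804)
After 5 (propagate distance d=25): x=2658/155 (≈17.1484) theta=968/2015 (≈0.4804)
After 6 (thin lens f=28): x=2658/155 (≈17.1484) theta=-745/5642 (≈-0.1320)
After 7 (propagate distance d=15 (to screen)): x=427881/28210 (≈15.1677) theta=-745/5642 (≈-0.1320)
|theta_initial|=0.4000 |theta_final|=745/5642 (≈0.1320) -> not increased

Answer: no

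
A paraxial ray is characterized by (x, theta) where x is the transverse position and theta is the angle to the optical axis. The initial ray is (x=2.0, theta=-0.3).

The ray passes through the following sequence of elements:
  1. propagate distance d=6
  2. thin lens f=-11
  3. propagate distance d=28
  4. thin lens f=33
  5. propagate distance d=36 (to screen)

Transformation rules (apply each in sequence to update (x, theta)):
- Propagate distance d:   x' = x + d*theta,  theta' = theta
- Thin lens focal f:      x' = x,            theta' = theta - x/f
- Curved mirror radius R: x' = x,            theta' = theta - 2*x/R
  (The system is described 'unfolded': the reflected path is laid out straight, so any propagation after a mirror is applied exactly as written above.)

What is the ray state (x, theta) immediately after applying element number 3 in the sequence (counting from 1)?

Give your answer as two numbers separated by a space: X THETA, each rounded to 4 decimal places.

Answer: -7.6909 -0.2818

Derivation:
Initial: x=2.0000 theta=-0.3000
After 1 (propagate distance d=6): x=0.2000 theta=-0.3000
After 2 (thin lens f=-11): x=0.2000 theta=-31/110 (≈-0.2818)
After 3 (propagate distance d=28): x=-423/55 (≈-7.6909) theta=-31/110 (≈-0.2818)
Rounded to 4 decimal places: x = -7.6909, theta = -0.2818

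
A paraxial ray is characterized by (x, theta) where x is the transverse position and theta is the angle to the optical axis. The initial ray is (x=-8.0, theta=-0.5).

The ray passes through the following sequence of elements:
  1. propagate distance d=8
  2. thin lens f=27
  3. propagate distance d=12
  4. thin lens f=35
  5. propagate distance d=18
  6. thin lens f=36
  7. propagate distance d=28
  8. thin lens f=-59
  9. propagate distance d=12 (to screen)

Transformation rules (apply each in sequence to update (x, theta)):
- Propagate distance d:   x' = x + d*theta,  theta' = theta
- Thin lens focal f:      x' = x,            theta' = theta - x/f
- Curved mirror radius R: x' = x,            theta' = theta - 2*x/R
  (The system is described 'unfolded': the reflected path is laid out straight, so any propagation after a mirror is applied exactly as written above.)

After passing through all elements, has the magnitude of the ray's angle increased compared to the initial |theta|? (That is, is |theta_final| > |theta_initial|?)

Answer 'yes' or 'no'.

Initial: x=-8.0000 theta=-0.5000
After 1 (propagate distance d=8): x=-12.0000 theta=-0.5000
After 2 (thin lens f=27): x=-12.0000 theta=-1/18 (≈-0.0556)
After 3 (propagate distance d=12): x=-38/3 (≈-12.6667) theta=-1/18 (≈-0.0556)
After 4 (thin lens f=35): x=-38/3 (≈-12.6667) theta=193/630 (≈0.3063)
After 5 (propagate distance d=18): x=-751/105 (≈-7.1524) theta=193/630 (≈0.3063)
After 6 (thin lens f=36): x=-751/105 (≈-7.1524) theta=1909/3780 (≈0.5050)
After 7 (propagate distance d=28): x=6604/945 (≈6.9884) theta=1909/3780 (≈0.5050)
After 8 (thin lens f=-59): x=6604/945 (≈6.9884) theta=46349/74340 (≈0.6235)
After 9 (propagate distance d=12 (to screen)): x=806777/55755 (≈14.4700) theta=46349/74340 (≈0.6235)
|theta_initial|=0.5000 |theta_final|=46349/74340 (≈0.6235) -> increased

Answer: yes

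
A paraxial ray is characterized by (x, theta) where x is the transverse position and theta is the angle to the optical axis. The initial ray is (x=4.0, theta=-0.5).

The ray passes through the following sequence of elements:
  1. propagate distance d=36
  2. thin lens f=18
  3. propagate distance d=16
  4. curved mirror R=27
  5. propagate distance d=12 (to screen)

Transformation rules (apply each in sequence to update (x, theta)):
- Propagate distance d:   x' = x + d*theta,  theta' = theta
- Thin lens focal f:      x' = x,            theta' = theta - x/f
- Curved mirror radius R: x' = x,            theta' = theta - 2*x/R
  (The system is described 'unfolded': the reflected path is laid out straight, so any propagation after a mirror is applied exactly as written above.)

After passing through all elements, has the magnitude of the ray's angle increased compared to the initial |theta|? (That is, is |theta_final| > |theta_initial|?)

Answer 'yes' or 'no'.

Answer: yes

Derivation:
Initial: x=4.0000 theta=-0.5000
After 1 (propagate distance d=36): x=-14.0000 theta=-0.5000
After 2 (thin lens f=18): x=-14.0000 theta=5/18 (≈0.2778)
After 3 (propagate distance d=16): x=-86/9 (≈-9.5556) theta=5/18 (≈0.2778)
After 4 (curved mirror R=27): x=-86/9 (≈-9.5556) theta=479/486 (≈0.9856)
After 5 (propagate distance d=12 (to screen)): x=184/81 (≈2.2716) theta=479/486 (≈0.9856)
|theta_initial|=0.5000 |theta_final|=479/486 (≈0.9856) -> increased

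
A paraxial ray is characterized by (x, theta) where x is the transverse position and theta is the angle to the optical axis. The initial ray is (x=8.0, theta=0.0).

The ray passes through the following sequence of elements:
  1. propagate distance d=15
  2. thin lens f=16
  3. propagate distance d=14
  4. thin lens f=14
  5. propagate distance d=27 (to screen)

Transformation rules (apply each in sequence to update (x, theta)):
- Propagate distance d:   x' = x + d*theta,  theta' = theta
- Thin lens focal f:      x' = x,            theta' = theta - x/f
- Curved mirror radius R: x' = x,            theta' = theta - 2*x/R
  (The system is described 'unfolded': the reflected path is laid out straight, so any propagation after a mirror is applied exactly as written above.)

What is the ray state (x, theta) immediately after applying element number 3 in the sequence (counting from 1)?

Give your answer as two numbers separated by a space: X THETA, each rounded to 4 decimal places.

Initial: x=8.0000 theta=0.0000
After 1 (propagate distance d=15): x=8.0000 theta=0.0000
After 2 (thin lens f=16): x=8.0000 theta=-0.5000
After 3 (propagate distance d=14): x=1.0000 theta=-0.5000
Rounded to 4 decimal places: x = 1.0000, theta = -0.5000

Answer: 1.0000 -0.5000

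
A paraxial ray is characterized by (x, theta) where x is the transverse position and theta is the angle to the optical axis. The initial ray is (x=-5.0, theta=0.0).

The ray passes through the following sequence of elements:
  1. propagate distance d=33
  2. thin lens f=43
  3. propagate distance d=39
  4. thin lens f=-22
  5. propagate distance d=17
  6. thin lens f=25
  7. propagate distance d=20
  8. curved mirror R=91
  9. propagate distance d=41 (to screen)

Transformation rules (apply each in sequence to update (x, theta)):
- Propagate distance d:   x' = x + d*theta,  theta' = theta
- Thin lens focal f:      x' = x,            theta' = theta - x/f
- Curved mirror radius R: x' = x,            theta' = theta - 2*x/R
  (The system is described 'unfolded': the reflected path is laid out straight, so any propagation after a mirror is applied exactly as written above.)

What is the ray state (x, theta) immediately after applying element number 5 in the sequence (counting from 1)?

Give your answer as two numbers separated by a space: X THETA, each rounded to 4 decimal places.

Answer: 1.1522 0.0951

Derivation:
Initial: x=-5.0000 theta=0.0000
After 1 (propagate distance d=33): x=-5.0000 theta=0.0000
After 2 (thin lens f=43): x=-5.0000 theta=5/43 (≈0.1163)
After 3 (propagate distance d=39): x=-20/43 (≈-0.4651) theta=5/43 (≈0.1163)
After 4 (thin lens f=-22): x=-20/43 (≈-0.4651) theta=45/473 (≈0.0951)
After 5 (propagate distance d=17): x=545/473 (≈1.1522) theta=45/473 (≈0.0951)
Rounded to 4 decimal places: x = 1.1522, theta = 0.0951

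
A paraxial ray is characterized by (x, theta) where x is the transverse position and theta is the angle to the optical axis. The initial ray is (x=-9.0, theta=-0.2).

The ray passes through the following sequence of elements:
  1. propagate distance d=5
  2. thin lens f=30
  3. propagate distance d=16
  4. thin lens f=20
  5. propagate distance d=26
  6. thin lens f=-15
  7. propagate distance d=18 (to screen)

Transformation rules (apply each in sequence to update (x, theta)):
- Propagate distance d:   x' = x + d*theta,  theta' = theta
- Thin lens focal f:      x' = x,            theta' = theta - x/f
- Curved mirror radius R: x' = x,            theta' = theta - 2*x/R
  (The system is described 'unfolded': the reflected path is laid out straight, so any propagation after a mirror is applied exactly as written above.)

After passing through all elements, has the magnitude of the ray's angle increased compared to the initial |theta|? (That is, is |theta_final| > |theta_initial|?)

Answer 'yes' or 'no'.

Initial: x=-9.0000 theta=-0.2000
After 1 (propagate distance d=5): x=-10.0000 theta=-0.2000
After 2 (thin lens f=30): x=-10.0000 theta=2/15 (≈0.1333)
After 3 (propagate distance d=16): x=-118/15 (≈-7.8667) theta=2/15 (≈0.1333)
After 4 (thin lens f=20): x=-118/15 (≈-7.8667) theta=79/150 (≈0.5267)
After 5 (propagate distance d=26): x=437/75 (≈5.8267) theta=79/150 (≈0.5267)
After 6 (thin lens f=-15): x=437/75 (≈5.8267) theta=2059/2250 (≈0.9151)
After 7 (propagate distance d=18 (to screen)): x=8362/375 (≈22.2987) theta=2059/2250 (≈0.9151)
|theta_initial|=0.2000 |theta_final|=2059/2250 (≈0.9151) -> increased

Answer: yes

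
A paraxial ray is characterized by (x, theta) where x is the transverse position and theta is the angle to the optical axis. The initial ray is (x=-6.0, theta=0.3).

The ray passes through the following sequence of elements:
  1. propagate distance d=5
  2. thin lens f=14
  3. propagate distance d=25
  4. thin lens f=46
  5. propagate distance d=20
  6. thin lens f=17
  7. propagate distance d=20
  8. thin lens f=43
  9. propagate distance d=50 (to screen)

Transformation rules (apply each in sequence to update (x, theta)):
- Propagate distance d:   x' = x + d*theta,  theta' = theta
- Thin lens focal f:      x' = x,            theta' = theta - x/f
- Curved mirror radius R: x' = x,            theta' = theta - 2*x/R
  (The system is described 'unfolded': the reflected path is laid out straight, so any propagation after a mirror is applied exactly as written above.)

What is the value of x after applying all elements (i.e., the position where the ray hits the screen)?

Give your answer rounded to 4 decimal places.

Answer: -36.5303

Derivation:
Initial: x=-6.0000 theta=0.3000
After 1 (propagate distance d=5): x=-4.5000 theta=0.3000
After 2 (thin lens f=14): x=-4.5000 theta=87/140 (≈0.6214)
After 3 (propagate distance d=25): x=309/28 (≈11.0357) theta=87/140 (≈0.6214)
After 4 (thin lens f=46): x=309/28 (≈11.0357) theta=351/920 (≈0.3815)
After 5 (propagate distance d=20): x=12021/644 (≈18.6661) theta=351/920 (≈0.3815)
After 6 (thin lens f=17): x=12021/644 (≈18.6661) theta=-78441/109480 (≈-0.7165)
After 7 (propagate distance d=20): x=47475/10948 (≈4.3364) theta=-78441/109480 (≈-0.7165)
After 8 (thin lens f=43): x=47475/10948 (≈4.3364) theta=-3847713/4707640 (≈-0.8173)
After 9 (propagate distance d=50 (to screen)): x=-4299285/117691 (≈-36.5303) theta=-3847713/4707640 (≈-0.8173)
Rounded to 4 decimal places: x = -36.5303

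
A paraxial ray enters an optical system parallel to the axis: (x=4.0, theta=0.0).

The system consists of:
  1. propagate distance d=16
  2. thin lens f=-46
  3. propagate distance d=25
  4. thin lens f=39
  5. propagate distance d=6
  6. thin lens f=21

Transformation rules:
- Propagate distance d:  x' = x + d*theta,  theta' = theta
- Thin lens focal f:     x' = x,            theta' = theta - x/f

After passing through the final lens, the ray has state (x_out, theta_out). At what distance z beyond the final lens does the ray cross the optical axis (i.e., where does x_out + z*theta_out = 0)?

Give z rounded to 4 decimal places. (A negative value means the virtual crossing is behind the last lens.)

Initial: x=4.0000 theta=0.0000
After 1 (propagate distance d=16): x=4.0000 theta=0.0000
After 2 (thin lens f=-46): x=4.0000 theta=2/23 (≈0.0870)
After 3 (propagate distance d=25): x=142/23 (≈6.1739) theta=2/23 (≈0.0870)
After 4 (thin lens f=39): x=142/23 (≈6.1739) theta=-64/897 (≈-0.0713)
After 5 (propagate distance d=6): x=1718/299 (≈5.7458) theta=-64/897 (≈-0.0713)
After 6 (thin lens f=21): x=1718/299 (≈5.7458) theta=-722/2093 (≈-0.3450)
z_focus = -x_out/theta_out = -(1718/299)/(-722/2093) = 6013/361 ≈ 16.6565
Rounded to 4 decimal places: z = 16.6565

Answer: 16.6565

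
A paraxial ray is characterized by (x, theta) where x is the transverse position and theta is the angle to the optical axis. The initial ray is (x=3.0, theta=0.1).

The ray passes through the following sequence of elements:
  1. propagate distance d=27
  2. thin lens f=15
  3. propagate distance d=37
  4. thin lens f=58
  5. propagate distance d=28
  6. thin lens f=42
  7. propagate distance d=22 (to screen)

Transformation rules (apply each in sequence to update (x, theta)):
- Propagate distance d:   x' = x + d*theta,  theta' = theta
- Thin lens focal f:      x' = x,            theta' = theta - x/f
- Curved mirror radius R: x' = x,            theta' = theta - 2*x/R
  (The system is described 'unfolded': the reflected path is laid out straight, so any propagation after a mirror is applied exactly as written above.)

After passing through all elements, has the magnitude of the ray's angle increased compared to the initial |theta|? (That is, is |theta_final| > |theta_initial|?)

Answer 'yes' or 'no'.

Initial: x=3.0000 theta=0.1000
After 1 (propagate distance d=27): x=5.7000 theta=0.1000
After 2 (thin lens f=15): x=5.7000 theta=-0.2800
After 3 (propagate distance d=37): x=-4.6600 theta=-0.2800
After 4 (thin lens f=58): x=-4.6600 theta=-579/2900 (≈-0.1997)
After 5 (propagate distance d=28): x=-14863/1450 (≈-10.2503) theta=-579/2900 (≈-0.1997)
After 6 (thin lens f=42): x=-14863/1450 (≈-10.2503) theta=676/15225 (≈0.0444)
After 7 (propagate distance d=22 (to screen)): x=-282379/30450 (≈-9.2735) theta=676/15225 (≈0.0444)
|theta_initial|=0.1000 |theta_final|=676/15225 (≈0.0444) -> not increased

Answer: no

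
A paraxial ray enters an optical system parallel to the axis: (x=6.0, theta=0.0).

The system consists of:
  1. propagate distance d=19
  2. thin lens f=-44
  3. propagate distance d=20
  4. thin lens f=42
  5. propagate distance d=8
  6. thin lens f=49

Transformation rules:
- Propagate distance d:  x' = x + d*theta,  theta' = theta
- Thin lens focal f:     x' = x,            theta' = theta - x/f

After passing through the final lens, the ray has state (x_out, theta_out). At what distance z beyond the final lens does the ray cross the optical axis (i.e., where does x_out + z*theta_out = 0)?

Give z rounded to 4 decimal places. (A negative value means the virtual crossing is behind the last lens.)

Initial: x=6.0000 theta=0.0000
After 1 (propagate distance d=19): x=6.0000 theta=0.0000
After 2 (thin lens f=-44): x=6.0000 theta=3/22 (≈0.1364)
After 3 (propagate distance d=20): x=96/11 (≈8.7273) theta=3/22 (≈0.1364)
After 4 (thin lens f=42): x=96/11 (≈8.7273) theta=-1/14 (≈-0.0714)
After 5 (propagate distance d=8): x=628/77 (≈8.1558) theta=-1/14 (≈-0.0714)
After 6 (thin lens f=49): x=628/77 (≈8.1558) theta=-1795/7546 (≈-0.2379)
z_focus = -x_out/theta_out = -(628/77)/(-1795/7546) = 61544/1795 ≈ 34.2864
Rounded to 4 decimal places: z = 34.2864

Answer: 34.2864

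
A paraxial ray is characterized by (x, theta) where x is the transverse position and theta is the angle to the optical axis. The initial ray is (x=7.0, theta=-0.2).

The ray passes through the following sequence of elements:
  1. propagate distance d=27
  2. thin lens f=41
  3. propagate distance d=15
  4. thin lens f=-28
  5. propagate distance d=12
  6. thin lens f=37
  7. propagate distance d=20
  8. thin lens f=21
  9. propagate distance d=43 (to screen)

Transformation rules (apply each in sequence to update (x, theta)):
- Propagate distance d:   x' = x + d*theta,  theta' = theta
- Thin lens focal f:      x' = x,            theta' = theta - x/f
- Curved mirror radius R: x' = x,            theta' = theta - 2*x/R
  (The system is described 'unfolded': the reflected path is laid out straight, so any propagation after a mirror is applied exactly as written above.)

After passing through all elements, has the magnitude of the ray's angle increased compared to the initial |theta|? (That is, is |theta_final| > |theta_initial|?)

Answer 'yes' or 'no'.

Initial: x=7.0000 theta=-0.2000
After 1 (propagate distance d=27): x=1.6000 theta=-0.2000
After 2 (thin lens f=41): x=1.6000 theta=-49/205 (≈-0.2390)
After 3 (propagate distance d=15): x=-407/205 (≈-1.9854) theta=-49/205 (≈-0.2390)
After 4 (thin lens f=-28): x=-407/205 (≈-1.9854) theta=-1779/5740 (≈-0.3099)
After 5 (propagate distance d=12): x=-8186/1435 (≈-5.7045) theta=-1779/5740 (≈-0.3099)
After 6 (thin lens f=37): x=-8186/1435 (≈-5.7045) theta=-33079/212380 (≈-0.1558)
After 7 (propagate distance d=20): x=-468277/53095 (≈-8.8196) theta=-33079/212380 (≈-0.1558)
After 8 (thin lens f=21): x=-468277/53095 (≈-8.8196) theta=1178449/4459980 (≈0.2642)
After 9 (propagate distance d=43 (to screen)): x=11338039/4459980 (≈2.5422) theta=1178449/4459980 (≈0.2642)
|theta_initial|=0.2000 |theta_final|=1178449/4459980 (≈0.2642) -> increased

Answer: yes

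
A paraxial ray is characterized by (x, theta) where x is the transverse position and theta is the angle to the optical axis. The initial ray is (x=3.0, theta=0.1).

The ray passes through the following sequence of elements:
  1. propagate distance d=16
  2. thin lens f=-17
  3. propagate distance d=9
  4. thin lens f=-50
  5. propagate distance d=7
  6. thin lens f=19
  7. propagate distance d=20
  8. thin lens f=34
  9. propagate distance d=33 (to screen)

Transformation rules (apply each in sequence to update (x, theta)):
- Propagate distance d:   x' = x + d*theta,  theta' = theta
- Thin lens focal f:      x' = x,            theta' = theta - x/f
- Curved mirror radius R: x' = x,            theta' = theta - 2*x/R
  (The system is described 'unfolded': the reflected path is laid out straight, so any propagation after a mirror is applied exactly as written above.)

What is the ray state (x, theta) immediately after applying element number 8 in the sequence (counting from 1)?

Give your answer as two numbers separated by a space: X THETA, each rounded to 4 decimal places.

Initial: x=3.0000 theta=0.1000
After 1 (propagate distance d=16): x=4.6000 theta=0.1000
After 2 (thin lens f=-17): x=4.6000 theta=63/170 (≈0.3706)
After 3 (propagate distance d=9): x=1349/170 (≈7.9353) theta=63/170 (≈0.3706)
After 4 (thin lens f=-50): x=1349/170 (≈7.9353) theta=4499/8500 (≈0.5293)
After 5 (propagate distance d=7): x=98943/8500 (≈11.6404) theta=4499/8500 (≈0.5293)
After 6 (thin lens f=19): x=98943/8500 (≈11.6404) theta=-6731/80750 (≈-0.0834)
After 7 (propagate distance d=20): x=1610677/161500 (≈9.9732) theta=-6731/80750 (≈-0.0834)
After 8 (thin lens f=34): x=1610677/161500 (≈9.9732) theta=-413677/1098200 (≈-0.3767)
Rounded to 4 decimal places: x = 9.9732, theta = -0.3767

Answer: 9.9732 -0.3767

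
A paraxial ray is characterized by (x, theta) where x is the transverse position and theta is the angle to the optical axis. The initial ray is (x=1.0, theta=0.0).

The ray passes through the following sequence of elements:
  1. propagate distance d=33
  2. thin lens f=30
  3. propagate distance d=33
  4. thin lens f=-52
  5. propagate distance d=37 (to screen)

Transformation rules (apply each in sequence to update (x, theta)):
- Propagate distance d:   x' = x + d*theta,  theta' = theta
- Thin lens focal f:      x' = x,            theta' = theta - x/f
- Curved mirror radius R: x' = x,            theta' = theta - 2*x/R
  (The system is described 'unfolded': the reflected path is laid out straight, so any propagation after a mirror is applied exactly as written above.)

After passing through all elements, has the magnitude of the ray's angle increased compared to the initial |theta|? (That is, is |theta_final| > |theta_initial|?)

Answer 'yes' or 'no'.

Initial: x=1.0000 theta=0.0000
After 1 (propagate distance d=33): x=1.0000 theta=0.0000
After 2 (thin lens f=30): x=1.0000 theta=-1/30 (≈-0.0333)
After 3 (propagate distance d=33): x=-0.1000 theta=-1/30 (≈-0.0333)
After 4 (thin lens f=-52): x=-0.1000 theta=-11/312 (≈-0.0353)
After 5 (propagate distance d=37 (to screen)): x=-2191/1560 (≈-1.4045) theta=-11/312 (≈-0.0353)
|theta_initial|=0.0000 |theta_final|=11/312 (≈0.0353) -> increased

Answer: yes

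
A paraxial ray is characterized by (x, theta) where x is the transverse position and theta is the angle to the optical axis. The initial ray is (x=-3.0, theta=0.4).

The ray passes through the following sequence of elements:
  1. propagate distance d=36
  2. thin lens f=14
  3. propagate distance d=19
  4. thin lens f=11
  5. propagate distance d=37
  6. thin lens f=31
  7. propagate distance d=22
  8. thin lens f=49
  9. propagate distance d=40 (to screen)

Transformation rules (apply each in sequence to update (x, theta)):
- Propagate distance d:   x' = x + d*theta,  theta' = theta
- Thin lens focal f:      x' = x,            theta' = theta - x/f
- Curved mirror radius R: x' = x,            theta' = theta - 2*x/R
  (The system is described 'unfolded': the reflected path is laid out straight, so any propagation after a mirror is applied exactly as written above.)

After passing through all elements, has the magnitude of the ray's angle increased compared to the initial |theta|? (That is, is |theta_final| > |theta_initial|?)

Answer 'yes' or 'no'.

Initial: x=-3.0000 theta=0.4000
After 1 (propagate distance d=36): x=11.4000 theta=0.4000
After 2 (thin lens f=14): x=11.4000 theta=-29/70 (≈-0.4143)
After 3 (propagate distance d=19): x=247/70 (≈3.5286) theta=-29/70 (≈-0.4143)
After 4 (thin lens f=11): x=247/70 (≈3.5286) theta=-283/385 (≈-0.7351)
After 5 (propagate distance d=37): x=-3645/154 (≈-23.6688) theta=-283/385 (≈-0.7351)
After 6 (thin lens f=31): x=-3645/154 (≈-23.6688) theta=97/3410 (≈0.0284)
After 7 (propagate distance d=22): x=-550037/23870 (≈-23.0430) theta=97/3410 (≈0.0284)
After 8 (thin lens f=49): x=-550037/23870 (≈-23.0430) theta=26514/53165 (≈0.4987)
After 9 (propagate distance d=40 (to screen)): x=-3619493/1169630 (≈-3.0946) theta=26514/53165 (≈0.4987)
|theta_initial|=0.4000 |theta_final|=26514/53165 (≈0.4987) -> increased

Answer: yes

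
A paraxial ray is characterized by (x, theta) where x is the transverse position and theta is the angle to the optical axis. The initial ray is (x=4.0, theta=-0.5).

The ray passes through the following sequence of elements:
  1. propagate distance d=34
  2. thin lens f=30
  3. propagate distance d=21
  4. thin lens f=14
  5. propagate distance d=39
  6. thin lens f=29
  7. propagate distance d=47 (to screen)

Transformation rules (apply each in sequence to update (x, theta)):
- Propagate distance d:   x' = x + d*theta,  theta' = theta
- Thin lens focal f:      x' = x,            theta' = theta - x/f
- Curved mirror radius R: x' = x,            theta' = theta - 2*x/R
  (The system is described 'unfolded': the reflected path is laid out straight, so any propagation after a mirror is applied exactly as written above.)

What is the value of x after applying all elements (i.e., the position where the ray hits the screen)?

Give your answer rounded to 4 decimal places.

Initial: x=4.0000 theta=-0.5000
After 1 (propagate distance d=34): x=-13.0000 theta=-0.5000
After 2 (thin lens f=30): x=-13.0000 theta=-1/15 (≈-0.0667)
After 3 (propagate distance d=21): x=-14.4000 theta=-1/15 (≈-0.0667)
After 4 (thin lens f=14): x=-14.4000 theta=101/105 (≈0.9619)
After 5 (propagate distance d=39): x=809/35 (≈23.1143) theta=101/105 (≈0.9619)
After 6 (thin lens f=29): x=809/35 (≈23.1143) theta=502/3045 (≈0.1649)
After 7 (propagate distance d=47 (to screen)): x=93977/3045 (≈30.8627) theta=502/3045 (≈0.1649)
Rounded to 4 decimal places: x = 30.8627

Answer: 30.8627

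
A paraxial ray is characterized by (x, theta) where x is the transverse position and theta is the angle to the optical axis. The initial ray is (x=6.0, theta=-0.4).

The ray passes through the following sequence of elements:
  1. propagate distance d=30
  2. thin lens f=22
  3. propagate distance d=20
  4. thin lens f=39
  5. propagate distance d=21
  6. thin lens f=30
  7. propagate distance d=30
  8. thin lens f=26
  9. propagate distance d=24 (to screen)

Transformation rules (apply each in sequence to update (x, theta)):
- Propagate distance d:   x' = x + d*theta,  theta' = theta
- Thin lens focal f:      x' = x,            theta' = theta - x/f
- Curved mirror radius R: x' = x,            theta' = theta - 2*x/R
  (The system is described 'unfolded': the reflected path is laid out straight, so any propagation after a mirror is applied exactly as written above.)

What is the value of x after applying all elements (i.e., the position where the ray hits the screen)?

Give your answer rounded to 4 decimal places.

Answer: 7.7096

Derivation:
Initial: x=6.0000 theta=-0.4000
After 1 (propagate distance d=30): x=-6.0000 theta=-0.4000
After 2 (thin lens f=22): x=-6.0000 theta=-7/55 (≈-0.1273)
After 3 (propagate distance d=20): x=-94/11 (≈-8.5455) theta=-7/55 (≈-0.1273)
After 4 (thin lens f=39): x=-94/11 (≈-8.5455) theta=197/2145 (≈0.0918)
After 5 (propagate distance d=21): x=-4731/715 (≈-6.6168) theta=197/2145 (≈0.0918)
After 6 (thin lens f=30): x=-4731/715 (≈-6.6168) theta=6701/21450 (≈0.3124)
After 7 (propagate distance d=30): x=394/143 (≈2.7552) theta=6701/21450 (≈0.3124)
After 8 (thin lens f=26): x=394/143 (≈2.7552) theta=5233/25350 (≈0.2064)
After 9 (propagate distance d=24 (to screen)): x=358302/46475 (≈7.7096) theta=5233/25350 (≈0.2064)
Rounded to 4 decimal places: x = 7.7096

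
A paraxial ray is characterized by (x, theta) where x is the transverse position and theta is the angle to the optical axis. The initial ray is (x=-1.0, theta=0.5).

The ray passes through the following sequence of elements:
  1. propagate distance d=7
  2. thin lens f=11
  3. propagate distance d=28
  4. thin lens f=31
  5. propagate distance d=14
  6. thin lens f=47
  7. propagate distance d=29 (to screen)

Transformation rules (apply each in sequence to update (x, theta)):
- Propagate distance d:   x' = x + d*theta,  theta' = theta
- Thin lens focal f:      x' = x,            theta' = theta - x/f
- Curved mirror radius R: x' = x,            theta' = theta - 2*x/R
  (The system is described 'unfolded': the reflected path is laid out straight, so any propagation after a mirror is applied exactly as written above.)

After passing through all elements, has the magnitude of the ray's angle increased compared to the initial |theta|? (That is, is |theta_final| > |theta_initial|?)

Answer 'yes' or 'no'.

Answer: no

Derivation:
Initial: x=-1.0000 theta=0.5000
After 1 (propagate distance d=7): x=2.5000 theta=0.5000
After 2 (thin lens f=11): x=2.5000 theta=3/11 (≈0.2727)
After 3 (propagate distance d=28): x=223/22 (≈10.1364) theta=3/11 (≈0.2727)
After 4 (thin lens f=31): x=223/22 (≈10.1364) theta=-37/682 (≈-0.0543)
After 5 (propagate distance d=14): x=6395/682 (≈9.3768) theta=-37/682 (≈-0.0543)
After 6 (thin lens f=47): x=6395/682 (≈9.3768) theta=-4067/16027 (≈-0.2538)
After 7 (propagate distance d=29 (to screen)): x=64679/32054 (≈2.0178) theta=-4067/16027 (≈-0.2538)
|theta_initial|=0.5000 |theta_final|=4067/16027 (≈0.2538) -> not increased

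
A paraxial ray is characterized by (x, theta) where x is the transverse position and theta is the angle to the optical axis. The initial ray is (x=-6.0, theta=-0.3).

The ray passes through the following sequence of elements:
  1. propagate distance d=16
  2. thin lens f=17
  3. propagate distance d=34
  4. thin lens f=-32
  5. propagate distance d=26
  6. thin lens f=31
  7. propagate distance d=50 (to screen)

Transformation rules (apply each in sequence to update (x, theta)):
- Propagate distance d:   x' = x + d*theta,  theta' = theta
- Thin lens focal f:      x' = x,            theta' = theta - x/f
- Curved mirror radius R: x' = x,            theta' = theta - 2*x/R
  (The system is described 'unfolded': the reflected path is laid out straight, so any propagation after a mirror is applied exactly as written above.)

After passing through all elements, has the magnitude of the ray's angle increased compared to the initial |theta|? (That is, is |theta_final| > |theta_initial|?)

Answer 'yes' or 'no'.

Answer: no

Derivation:
Initial: x=-6.0000 theta=-0.3000
After 1 (propagate distance d=16): x=-10.8000 theta=-0.3000
After 2 (thin lens f=17): x=-10.8000 theta=57/170 (≈0.3353)
After 3 (propagate distance d=34): x=0.6000 theta=57/170 (≈0.3353)
After 4 (thin lens f=-32): x=0.6000 theta=963/2720 (≈0.3540)
After 5 (propagate distance d=26): x=2667/272 (≈9.8051) theta=963/2720 (≈0.3540)
After 6 (thin lens f=31): x=2667/272 (≈9.8051) theta=3183/84320 (≈0.0377)
After 7 (propagate distance d=50 (to screen)): x=6162/527 (≈11.6926) theta=3183/84320 (≈0.0377)
|theta_initial|=0.3000 |theta_final|=3183/84320 (≈0.0377) -> not increased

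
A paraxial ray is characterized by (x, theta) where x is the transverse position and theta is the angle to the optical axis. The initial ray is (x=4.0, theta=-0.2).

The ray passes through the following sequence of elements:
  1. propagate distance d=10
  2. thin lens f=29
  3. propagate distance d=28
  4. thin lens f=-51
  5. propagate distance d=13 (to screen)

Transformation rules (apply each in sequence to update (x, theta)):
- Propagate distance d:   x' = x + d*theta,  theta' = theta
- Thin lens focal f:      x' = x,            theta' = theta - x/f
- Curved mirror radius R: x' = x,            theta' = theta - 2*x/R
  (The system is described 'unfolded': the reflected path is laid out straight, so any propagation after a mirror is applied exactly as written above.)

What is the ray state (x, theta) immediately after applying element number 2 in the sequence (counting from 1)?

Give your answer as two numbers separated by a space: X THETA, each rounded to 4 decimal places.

Initial: x=4.0000 theta=-0.2000
After 1 (propagate distance d=10): x=2.0000 theta=-0.2000
After 2 (thin lens f=29): x=2.0000 theta=-39/145 (≈-0.2690)
Rounded to 4 decimal places: x = 2.0000, theta = -0.2690

Answer: 2.0000 -0.2690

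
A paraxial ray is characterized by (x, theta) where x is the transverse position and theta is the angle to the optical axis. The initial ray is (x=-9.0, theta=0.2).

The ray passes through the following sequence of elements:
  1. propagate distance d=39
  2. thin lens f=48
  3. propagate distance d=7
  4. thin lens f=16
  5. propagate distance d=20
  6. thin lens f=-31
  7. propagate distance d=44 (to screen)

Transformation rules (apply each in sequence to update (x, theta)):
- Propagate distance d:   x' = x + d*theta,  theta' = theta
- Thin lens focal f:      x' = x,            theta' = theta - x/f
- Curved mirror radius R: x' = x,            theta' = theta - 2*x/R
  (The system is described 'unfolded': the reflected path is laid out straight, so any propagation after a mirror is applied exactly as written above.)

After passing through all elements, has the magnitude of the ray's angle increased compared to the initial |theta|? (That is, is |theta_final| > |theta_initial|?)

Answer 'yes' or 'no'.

Initial: x=-9.0000 theta=0.2000
After 1 (propagate distance d=39): x=-1.2000 theta=0.2000
After 2 (thin lens f=48): x=-1.2000 theta=0.2250
After 3 (propagate distance d=7): x=0.3750 theta=0.2250
After 4 (thin lens f=16): x=0.3750 theta=129/640 (≈0.2016)
After 5 (propagate distance d=20): x=141/32 (≈4.4063) theta=129/640 (≈0.2016)
After 6 (thin lens f=-31): x=141/32 (≈4.4063) theta=6819/19840 (≈0.3437)
After 7 (propagate distance d=44 (to screen)): x=3027/155 (≈19.5290) theta=6819/19840 (≈0.3437)
|theta_initial|=0.2000 |theta_final|=6819/19840 (≈0.3437) -> increased

Answer: yes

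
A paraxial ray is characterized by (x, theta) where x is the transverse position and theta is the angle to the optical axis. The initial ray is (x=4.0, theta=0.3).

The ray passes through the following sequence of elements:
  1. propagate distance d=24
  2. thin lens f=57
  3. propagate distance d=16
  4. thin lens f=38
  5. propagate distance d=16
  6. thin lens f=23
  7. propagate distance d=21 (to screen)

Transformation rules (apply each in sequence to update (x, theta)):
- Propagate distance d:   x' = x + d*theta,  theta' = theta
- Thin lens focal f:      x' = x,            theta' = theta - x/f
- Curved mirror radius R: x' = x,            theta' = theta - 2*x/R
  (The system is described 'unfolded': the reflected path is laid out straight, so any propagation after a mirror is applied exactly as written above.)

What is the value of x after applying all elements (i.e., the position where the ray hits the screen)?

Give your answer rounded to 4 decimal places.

Answer: -4.1398

Derivation:
Initial: x=4.0000 theta=0.3000
After 1 (propagate distance d=24): x=11.2000 theta=0.3000
After 2 (thin lens f=57): x=11.2000 theta=59/570 (≈0.1035)
After 3 (propagate distance d=16): x=3664/285 (≈12.8561) theta=59/570 (≈0.1035)
After 4 (thin lens f=38): x=3664/285 (≈12.8561) theta=-2543/10830 (≈-0.2348)
After 5 (propagate distance d=16): x=16424/1805 (≈9.0992) theta=-2543/10830 (≈-0.2348)
After 6 (thin lens f=23): x=16424/1805 (≈9.0992) theta=-157033/249090 (≈-0.6304)
After 7 (propagate distance d=21 (to screen)): x=-343727/83030 (≈-4.1398) theta=-157033/249090 (≈-0.6304)
Rounded to 4 decimal places: x = -4.1398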